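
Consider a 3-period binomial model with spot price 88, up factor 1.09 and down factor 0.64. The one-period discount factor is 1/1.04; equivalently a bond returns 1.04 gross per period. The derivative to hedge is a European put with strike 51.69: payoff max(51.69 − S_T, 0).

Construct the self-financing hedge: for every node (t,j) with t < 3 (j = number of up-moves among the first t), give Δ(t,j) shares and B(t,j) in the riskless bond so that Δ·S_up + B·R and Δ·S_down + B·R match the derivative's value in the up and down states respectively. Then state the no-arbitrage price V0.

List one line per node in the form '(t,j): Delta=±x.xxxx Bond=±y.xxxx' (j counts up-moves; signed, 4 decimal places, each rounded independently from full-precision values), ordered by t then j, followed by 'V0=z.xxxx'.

(0,0): Delta=-0.0619 Bond=5.8422
(1,0): Delta=-0.4866 Bond=29.9964
(1,1): Delta=-0.0307 Bond=3.0858
(2,0): Delta=-1.0000 Bond=49.7019
(2,1): Delta=-0.4489 Bond=28.8831
(2,2): Delta=0.0000 Bond=0.0000
V0=0.3979

Risk-neutral probability p* = (R−d)/(u−d) = (1.04−0.64)/(1.09−0.64) = 0.8889.
Payoff layer (t=3): V(3,0)=28.6213, V(3,1)=12.4012, V(3,2)=0.0000, V(3,3)=0.0000
Node (2,0) S=36.0448: V=(p*·12.4012+(1−p*)·28.6213)/1.04=13.6571; Δ=(12.4012−28.6213)/(39.2888−23.0687)=-1.0000; B=V−Δ·S=49.7019
Node (2,1) S=61.3888: V=(p*·0.0000+(1−p*)·12.4012)/1.04=1.3249; Δ=(0.0000−12.4012)/(66.9138−39.2888)=-0.4489; B=V−Δ·S=28.8831
Node (2,2) S=104.5528: V=(p*·0.0000+(1−p*)·0.0000)/1.04=0.0000; Δ=(0.0000−0.0000)/(113.9626−66.9138)=0.0000; B=V−Δ·S=0.0000
Node (1,0) S=56.3200: V=(p*·1.3249+(1−p*)·13.6571)/1.04=2.5915; Δ=(1.3249−13.6571)/(61.3888−36.0448)=-0.4866; B=V−Δ·S=29.9964
Node (1,1) S=95.9200: V=(p*·0.0000+(1−p*)·1.3249)/1.04=0.1416; Δ=(0.0000−1.3249)/(104.5528−61.3888)=-0.0307; B=V−Δ·S=3.0858
Node (0,0) S=88.0000: V=(p*·0.1416+(1−p*)·2.5915)/1.04=0.3979; Δ=(0.1416−2.5915)/(95.9200−56.3200)=-0.0619; B=V−Δ·S=5.8422
Root portfolio cost Δ·88+B reproduces V0=0.3979.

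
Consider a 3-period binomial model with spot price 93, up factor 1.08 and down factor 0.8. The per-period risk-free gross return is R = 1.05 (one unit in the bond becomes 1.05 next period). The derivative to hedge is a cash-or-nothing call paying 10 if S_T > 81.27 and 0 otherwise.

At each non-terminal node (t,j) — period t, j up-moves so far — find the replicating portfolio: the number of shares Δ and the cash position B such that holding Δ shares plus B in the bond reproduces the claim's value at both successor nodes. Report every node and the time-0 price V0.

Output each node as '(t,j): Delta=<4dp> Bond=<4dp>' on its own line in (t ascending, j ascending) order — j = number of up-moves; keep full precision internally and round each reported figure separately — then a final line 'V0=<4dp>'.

No-arbitrage ⇒ martingale measure with p* = (R−d)/(u−d) = 0.8929.
Terminal values V(3,·): V(3,0)=0.0000, V(3,1)=0.0000, V(3,2)=10.0000, V(3,3)=10.0000
Node (2,0) S=59.5200: V=(p*·0.0000+(1−p*)·0.0000)/1.05=0.0000; Δ=(0.0000−0.0000)/(64.2816−47.6160)=0.0000; B=V−Δ·S=0.0000
Node (2,1) S=80.3520: V=(p*·10.0000+(1−p*)·0.0000)/1.05=8.5034; Δ=(10.0000−0.0000)/(86.7802−64.2816)=0.4445; B=V−Δ·S=-27.2109
Node (2,2) S=108.4752: V=(p*·10.0000+(1−p*)·10.0000)/1.05=9.5238; Δ=(10.0000−10.0000)/(117.1532−86.7802)=0.0000; B=V−Δ·S=9.5238
Node (1,0) S=74.4000: V=(p*·8.5034+(1−p*)·0.0000)/1.05=7.2308; Δ=(8.5034−0.0000)/(80.3520−59.5200)=0.4082; B=V−Δ·S=-23.1385
Node (1,1) S=100.4400: V=(p*·9.5238+(1−p*)·8.5034)/1.05=8.9662; Δ=(9.5238−8.5034)/(108.4752−80.3520)=0.0363; B=V−Δ·S=5.3219
Node (0,0) S=93.0000: V=(p*·8.9662+(1−p*)·7.2308)/1.05=8.3621; Δ=(8.9662−7.2308)/(100.4400−74.4000)=0.0666; B=V−Δ·S=2.1643
Check: Δ(0,0)·S0 + B(0,0) = 8.3621 = V0.

(0,0): Delta=0.0666 Bond=2.1643
(1,0): Delta=0.4082 Bond=-23.1385
(1,1): Delta=0.0363 Bond=5.3219
(2,0): Delta=0.0000 Bond=0.0000
(2,1): Delta=0.4445 Bond=-27.2109
(2,2): Delta=0.0000 Bond=9.5238
V0=8.3621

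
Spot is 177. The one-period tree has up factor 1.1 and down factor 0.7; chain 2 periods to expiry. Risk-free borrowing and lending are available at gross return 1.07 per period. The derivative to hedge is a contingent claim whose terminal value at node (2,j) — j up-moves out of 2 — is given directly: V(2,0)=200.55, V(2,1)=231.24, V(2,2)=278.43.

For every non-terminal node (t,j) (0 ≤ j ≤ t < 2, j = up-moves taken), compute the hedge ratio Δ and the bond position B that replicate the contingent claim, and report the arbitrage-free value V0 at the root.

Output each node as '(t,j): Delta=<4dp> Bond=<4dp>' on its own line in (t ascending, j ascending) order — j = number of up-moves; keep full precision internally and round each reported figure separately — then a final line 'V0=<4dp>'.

(0,0): Delta=0.6066 Bond=129.7243
(1,0): Delta=0.6192 Bond=137.2360
(1,1): Delta=0.6059 Bond=138.9322
V0=237.0900

The replicating-portfolio and risk-neutral prices coincide; use p* = (1.07−0.7)/(1.1−0.7) = 0.9250 for the latter.
Terminal payoffs: V(2,0)=200.5500, V(2,1)=231.2400, V(2,2)=278.4300
Node (1,0) S=123.9000: V=(p*·231.2400+(1−p*)·200.5500)/1.07=213.9610; Δ=(231.2400−200.5500)/(136.2900−86.7300)=0.6192; B=V−Δ·S=137.2360
Node (1,1) S=194.7000: V=(p*·278.4300+(1−p*)·231.2400)/1.07=256.9072; Δ=(278.4300−231.2400)/(214.1700−136.2900)=0.6059; B=V−Δ·S=138.9322
Node (0,0) S=177.0000: V=(p*·256.9072+(1−p*)·213.9610)/1.07=237.0900; Δ=(256.9072−213.9610)/(194.7000−123.9000)=0.6066; B=V−Δ·S=129.7243
Root portfolio cost Δ·177+B reproduces V0=237.0900.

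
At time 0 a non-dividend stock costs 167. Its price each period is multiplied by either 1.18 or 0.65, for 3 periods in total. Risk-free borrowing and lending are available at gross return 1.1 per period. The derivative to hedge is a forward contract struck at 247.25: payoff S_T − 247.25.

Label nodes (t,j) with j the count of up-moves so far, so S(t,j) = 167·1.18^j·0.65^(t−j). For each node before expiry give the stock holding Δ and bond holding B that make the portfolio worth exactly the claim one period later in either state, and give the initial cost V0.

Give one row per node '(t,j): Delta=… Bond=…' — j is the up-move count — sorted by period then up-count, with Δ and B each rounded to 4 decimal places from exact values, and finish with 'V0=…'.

(0,0): Delta=1.0000 Bond=-185.7626
(1,0): Delta=1.0000 Bond=-204.3388
(1,1): Delta=1.0000 Bond=-204.3388
(2,0): Delta=1.0000 Bond=-224.7727
(2,1): Delta=1.0000 Bond=-224.7727
(2,2): Delta=1.0000 Bond=-224.7727
V0=-18.7626

No-arbitrage ⇒ martingale measure with p* = (R−d)/(u−d) = 0.8491.
Payoff layer (t=3): V(3,0)=-201.3876, V(3,1)=-163.9921, V(3,2)=-96.1050, V(3,3)=27.1363
(2,0): S=70.5575. Δ = (V_up−V_dn)/(S_up−S_dn) = (-163.9921−-201.3876)/(83.2579−45.8624) = 1.0000. V = [p*·-163.9921 + (1−p*)·-201.3876]/1.1 = -154.2152. B = V − Δ·S = -224.7727.
(2,1): S=128.0890. Δ = (V_up−V_dn)/(S_up−S_dn) = (-96.1050−-163.9921)/(151.1450−83.2579) = 1.0000. V = [p*·-96.1050 + (1−p*)·-163.9921]/1.1 = -96.6837. B = V − Δ·S = -224.7727.
(2,2): S=232.5308. Δ = (V_up−V_dn)/(S_up−S_dn) = (27.1363−-96.1050)/(274.3863−151.1450) = 1.0000. V = [p*·27.1363 + (1−p*)·-96.1050]/1.1 = 7.7581. B = V − Δ·S = -224.7727.
(1,0): S=108.5500. Δ = (V_up−V_dn)/(S_up−S_dn) = (-96.6837−-154.2152)/(128.0890−70.5575) = 1.0000. V = [p*·-96.6837 + (1−p*)·-154.2152]/1.1 = -95.7888. B = V − Δ·S = -204.3388.
(1,1): S=197.0600. Δ = (V_up−V_dn)/(S_up−S_dn) = (7.7581−-96.6837)/(232.5308−128.0890) = 1.0000. V = [p*·7.7581 + (1−p*)·-96.6837]/1.1 = -7.2788. B = V − Δ·S = -204.3388.
(0,0): S=167.0000. Δ = (V_up−V_dn)/(S_up−S_dn) = (-7.2788−-95.7888)/(197.0600−108.5500) = 1.0000. V = [p*·-7.2788 + (1−p*)·-95.7888]/1.1 = -18.7626. B = V − Δ·S = -185.7626.
Check: Δ(0,0)·S0 + B(0,0) = -18.7626 = V0.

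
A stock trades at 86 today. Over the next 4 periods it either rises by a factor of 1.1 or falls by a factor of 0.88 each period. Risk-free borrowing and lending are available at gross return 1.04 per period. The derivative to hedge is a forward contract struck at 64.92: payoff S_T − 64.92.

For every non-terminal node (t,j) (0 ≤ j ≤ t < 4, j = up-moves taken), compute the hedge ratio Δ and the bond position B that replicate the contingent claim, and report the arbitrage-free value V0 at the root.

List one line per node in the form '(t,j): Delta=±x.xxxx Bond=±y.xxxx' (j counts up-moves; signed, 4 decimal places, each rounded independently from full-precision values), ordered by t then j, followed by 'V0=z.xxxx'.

Under the risk-neutral measure, an up-move has probability p* = (R−d)/(u−d) = 0.7273 and values discount at R = 1.04.
At expiry t=4: V(4,0)=-13.3462, V(4,1)=-0.4527, V(4,2)=15.6641, V(4,3)=35.8101, V(4,4)=60.9926
  t=3,j=0: stock 58.6066 → up 64.4673 (V=-0.4527), down 51.5738 (V=-13.3462). Price -3.8165; hedge Δ=1.0000, bond B=-62.4231.
  t=3,j=1: stock 73.2582 → up 80.5841 (V=15.6641), down 64.4673 (V=-0.4527). Price 10.8352; hedge Δ=1.0000, bond B=-62.4231.
  t=3,j=2: stock 91.5728 → up 100.7301 (V=35.8101), down 80.5841 (V=15.6641). Price 29.1497; hedge Δ=1.0000, bond B=-62.4231.
  t=3,j=3: stock 114.4660 → up 125.9126 (V=60.9926), down 100.7301 (V=35.8101). Price 52.0429; hedge Δ=1.0000, bond B=-62.4231.
  t=2,j=0: stock 66.5984 → up 73.2582 (V=10.8352), down 58.6066 (V=-3.8165). Price 6.5762; hedge Δ=1.0000, bond B=-60.0222.
  t=2,j=1: stock 83.2480 → up 91.5728 (V=29.1497), down 73.2582 (V=10.8352). Price 23.2258; hedge Δ=1.0000, bond B=-60.0222.
  t=2,j=2: stock 104.0600 → up 114.4660 (V=52.0429), down 91.5728 (V=29.1497). Price 44.0378; hedge Δ=1.0000, bond B=-60.0222.
  t=1,j=0: stock 75.6800 → up 83.2480 (V=23.2258), down 66.5984 (V=6.5762). Price 17.9664; hedge Δ=1.0000, bond B=-57.7136.
  t=1,j=1: stock 94.6000 → up 104.0600 (V=44.0378), down 83.2480 (V=23.2258). Price 36.8864; hedge Δ=1.0000, bond B=-57.7136.
  t=0,j=0: stock 86.0000 → up 94.6000 (V=36.8864), down 75.6800 (V=17.9664). Price 30.5061; hedge Δ=1.0000, bond B=-55.4939.
Root portfolio cost Δ·86+B reproduces V0=30.5061.

(0,0): Delta=1.0000 Bond=-55.4939
(1,0): Delta=1.0000 Bond=-57.7136
(1,1): Delta=1.0000 Bond=-57.7136
(2,0): Delta=1.0000 Bond=-60.0222
(2,1): Delta=1.0000 Bond=-60.0222
(2,2): Delta=1.0000 Bond=-60.0222
(3,0): Delta=1.0000 Bond=-62.4231
(3,1): Delta=1.0000 Bond=-62.4231
(3,2): Delta=1.0000 Bond=-62.4231
(3,3): Delta=1.0000 Bond=-62.4231
V0=30.5061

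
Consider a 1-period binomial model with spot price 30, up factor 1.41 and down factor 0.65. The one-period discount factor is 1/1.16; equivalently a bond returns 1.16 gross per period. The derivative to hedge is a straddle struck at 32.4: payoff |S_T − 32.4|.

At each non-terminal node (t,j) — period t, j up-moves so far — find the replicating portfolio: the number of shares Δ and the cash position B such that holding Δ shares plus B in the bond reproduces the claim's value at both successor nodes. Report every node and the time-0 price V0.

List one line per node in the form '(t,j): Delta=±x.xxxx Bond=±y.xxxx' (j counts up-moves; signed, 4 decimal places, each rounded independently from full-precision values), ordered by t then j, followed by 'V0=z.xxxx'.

(0,0): Delta=-0.1316 Bond=13.3326
V0=9.3852

Risk-neutral probability p* = (R−d)/(u−d) = (1.16−0.65)/(1.41−0.65) = 0.6711.
Terminal payoffs: V(1,0)=12.9000, V(1,1)=9.9000
  t=0,j=0: stock 30.0000 → up 42.3000 (V=9.9000), down 19.5000 (V=12.9000). Price 9.3852; hedge Δ=-0.1316, bond B=13.3326.
Each (Δ,B) replicates both successor values, so the strategy is self-financing and V0 is arbitrage-free.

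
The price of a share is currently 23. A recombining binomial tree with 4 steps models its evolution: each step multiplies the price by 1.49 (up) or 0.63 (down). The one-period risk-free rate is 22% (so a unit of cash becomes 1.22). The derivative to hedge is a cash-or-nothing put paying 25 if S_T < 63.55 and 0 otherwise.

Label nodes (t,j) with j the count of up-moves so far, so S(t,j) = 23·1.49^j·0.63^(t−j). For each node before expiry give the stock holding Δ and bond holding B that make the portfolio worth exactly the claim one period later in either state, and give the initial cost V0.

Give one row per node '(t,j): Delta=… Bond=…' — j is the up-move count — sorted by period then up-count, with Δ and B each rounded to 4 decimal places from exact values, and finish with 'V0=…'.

Since d<R<u, set p* = (R−d)/(u−d) = 0.6860; price each node as the discounted p*-expectation of its children.
Terminal payoffs: V(4,0)=25.0000, V(4,1)=25.0000, V(4,2)=25.0000, V(4,3)=25.0000, V(4,4)=0.0000
  t=3,j=0: stock 5.7511 → up 8.5691 (V=25.0000), down 3.6232 (V=25.0000). Price 20.4918; hedge Δ=0.0000, bond B=20.4918.
  t=3,j=1: stock 13.6018 → up 20.2666 (V=25.0000), down 8.5691 (V=25.0000). Price 20.4918; hedge Δ=0.0000, bond B=20.4918.
  t=3,j=2: stock 32.1692 → up 47.9322 (V=25.0000), down 20.2666 (V=25.0000). Price 20.4918; hedge Δ=0.0000, bond B=20.4918.
  t=3,j=3: stock 76.0828 → up 113.3634 (V=0.0000), down 47.9322 (V=25.0000). Price 6.4335; hedge Δ=-0.3821, bond B=35.5032.
  t=2,j=0: stock 9.1287 → up 13.6018 (V=20.4918), down 5.7511 (V=20.4918). Price 16.7966; hedge Δ=0.0000, bond B=16.7966.
  t=2,j=1: stock 21.5901 → up 32.1692 (V=20.4918), down 13.6018 (V=20.4918). Price 16.7966; hedge Δ=0.0000, bond B=16.7966.
  t=2,j=2: stock 51.0623 → up 76.0828 (V=6.4335), down 32.1692 (V=20.4918). Price 8.8911; hedge Δ=-0.3201, bond B=25.2380.
  t=1,j=0: stock 14.4900 → up 21.5901 (V=16.7966), down 9.1287 (V=16.7966). Price 13.7677; hedge Δ=0.0000, bond B=13.7677.
  t=1,j=1: stock 34.2700 → up 51.0623 (V=8.8911), down 21.5901 (V=16.7966). Price 9.3222; hedge Δ=-0.2682, bond B=18.5146.
  t=0,j=0: stock 23.0000 → up 34.2700 (V=9.3222), down 14.4900 (V=13.7677). Price 8.7851; hedge Δ=-0.2247, bond B=13.9543.
Root portfolio cost Δ·23+B reproduces V0=8.7851.

(0,0): Delta=-0.2247 Bond=13.9543
(1,0): Delta=0.0000 Bond=13.7677
(1,1): Delta=-0.2682 Bond=18.5146
(2,0): Delta=0.0000 Bond=16.7966
(2,1): Delta=0.0000 Bond=16.7966
(2,2): Delta=-0.3201 Bond=25.2380
(3,0): Delta=0.0000 Bond=20.4918
(3,1): Delta=0.0000 Bond=20.4918
(3,2): Delta=0.0000 Bond=20.4918
(3,3): Delta=-0.3821 Bond=35.5032
V0=8.7851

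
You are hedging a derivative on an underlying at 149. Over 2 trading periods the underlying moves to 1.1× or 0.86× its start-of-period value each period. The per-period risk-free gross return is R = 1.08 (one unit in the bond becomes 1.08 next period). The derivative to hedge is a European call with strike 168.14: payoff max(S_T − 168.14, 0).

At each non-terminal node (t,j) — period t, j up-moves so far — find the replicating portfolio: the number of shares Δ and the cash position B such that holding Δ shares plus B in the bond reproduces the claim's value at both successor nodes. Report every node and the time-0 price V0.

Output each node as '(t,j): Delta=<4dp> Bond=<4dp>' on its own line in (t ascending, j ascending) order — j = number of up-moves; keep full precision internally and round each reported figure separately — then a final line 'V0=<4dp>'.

(0,0): Delta=0.2884 Bond=-34.2159
(1,0): Delta=0.0000 Bond=0.0000
(1,1): Delta=0.3089 Bond=-40.3125
V0=8.7529

Risk-neutral probability p* = (R−d)/(u−d) = (1.08−0.86)/(1.1−0.86) = 0.9167.
At expiry t=2: V(2,0)=0.0000, V(2,1)=0.0000, V(2,2)=12.1500
  t=1,j=0: stock 128.1400 → up 140.9540 (V=0.0000), down 110.2004 (V=0.0000). Price 0.0000; hedge Δ=0.0000, bond B=0.0000.
  t=1,j=1: stock 163.9000 → up 180.2900 (V=12.1500), down 140.9540 (V=0.0000). Price 10.3125; hedge Δ=0.3089, bond B=-40.3125.
  t=0,j=0: stock 149.0000 → up 163.9000 (V=10.3125), down 128.1400 (V=0.0000). Price 8.7529; hedge Δ=0.2884, bond B=-34.2159.
Each (Δ,B) replicates both successor values, so the strategy is self-financing and V0 is arbitrage-free.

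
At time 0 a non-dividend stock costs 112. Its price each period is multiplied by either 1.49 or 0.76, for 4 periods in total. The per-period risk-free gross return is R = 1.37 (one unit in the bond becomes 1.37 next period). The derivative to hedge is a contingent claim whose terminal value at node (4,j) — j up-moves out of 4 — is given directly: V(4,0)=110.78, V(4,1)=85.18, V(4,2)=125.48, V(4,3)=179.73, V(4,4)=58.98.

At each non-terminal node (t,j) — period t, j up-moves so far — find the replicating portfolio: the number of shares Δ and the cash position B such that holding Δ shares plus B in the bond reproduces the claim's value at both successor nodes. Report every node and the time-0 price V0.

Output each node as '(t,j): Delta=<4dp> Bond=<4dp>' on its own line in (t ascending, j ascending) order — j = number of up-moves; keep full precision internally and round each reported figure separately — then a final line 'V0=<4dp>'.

(0,0): Delta=-0.2338 Bond=58.3395
(1,0): Delta=0.4138 Bond=24.7995
(1,1): Delta=-0.2988 Bond=90.7696
(2,0): Delta=0.4555 Bond=31.2804
(2,1): Delta=0.4096 Bond=34.5055
(2,2): Delta=-0.3699 Bond=142.0295
(3,0): Delta=-0.7133 Bond=100.3154
(3,1): Delta=0.5727 Bond=31.5502
(3,2): Delta=0.3933 Bond=50.3654
(3,3): Delta=-0.4465 Bond=222.9506
V0=32.1514

Risk-neutral probability p* = (R−d)/(u−d) = (1.37−0.76)/(1.49−0.76) = 0.8356.
At expiry t=4: V(4,0)=110.7800, V(4,1)=85.1800, V(4,2)=125.4800, V(4,3)=179.7300, V(4,4)=58.9800
Node (3,0) S=49.1653: V=(p*·85.1800+(1−p*)·110.7800)/1.37=65.2469; Δ=(85.1800−110.7800)/(73.2563−37.3656)=-0.7133; B=V−Δ·S=100.3154
Node (3,1) S=96.3899: V=(p*·125.4800+(1−p*)·85.1800)/1.37=86.7557; Δ=(125.4800−85.1800)/(143.6209−73.2563)=0.5727; B=V−Δ·S=31.5502
Node (3,2) S=188.9749: V=(p*·179.7300+(1−p*)·125.4800)/1.37=124.6804; Δ=(179.7300−125.4800)/(281.5726−143.6209)=0.3933; B=V−Δ·S=50.3654
Node (3,3) S=370.4903: V=(p*·58.9800+(1−p*)·179.7300)/1.37=57.5396; Δ=(58.9800−179.7300)/(552.0305−281.5726)=-0.4465; B=V−Δ·S=222.9506
Node (2,0) S=64.6912: V=(p*·86.7557+(1−p*)·65.2469)/1.37=60.7445; Δ=(86.7557−65.2469)/(96.3899−49.1653)=0.4555; B=V−Δ·S=31.2804
Node (2,1) S=126.8288: V=(p*·124.6804+(1−p*)·86.7557)/1.37=86.4571; Δ=(124.6804−86.7557)/(188.9749−96.3899)=0.4096; B=V−Δ·S=34.5055
Node (2,2) S=248.6512: V=(p*·57.5396+(1−p*)·124.6804)/1.37=50.0558; Δ=(57.5396−124.6804)/(370.4903−188.9749)=-0.3699; B=V−Δ·S=142.0295
Node (1,0) S=85.1200: V=(p*·86.4571+(1−p*)·60.7445)/1.37=60.0222; Δ=(86.4571−60.7445)/(126.8288−64.6912)=0.4138; B=V−Δ·S=24.7995
Node (1,1) S=166.8800: V=(p*·50.0558+(1−p*)·86.4571)/1.37=40.9048; Δ=(50.0558−86.4571)/(248.6512−126.8288)=-0.2988; B=V−Δ·S=90.7696
Node (0,0) S=112.0000: V=(p*·40.9048+(1−p*)·60.0222)/1.37=32.1514; Δ=(40.9048−60.0222)/(166.8800−85.1200)=-0.2338; B=V−Δ·S=58.3395
Self-financing check: at every node Δ·S+B equals the discounted successor values.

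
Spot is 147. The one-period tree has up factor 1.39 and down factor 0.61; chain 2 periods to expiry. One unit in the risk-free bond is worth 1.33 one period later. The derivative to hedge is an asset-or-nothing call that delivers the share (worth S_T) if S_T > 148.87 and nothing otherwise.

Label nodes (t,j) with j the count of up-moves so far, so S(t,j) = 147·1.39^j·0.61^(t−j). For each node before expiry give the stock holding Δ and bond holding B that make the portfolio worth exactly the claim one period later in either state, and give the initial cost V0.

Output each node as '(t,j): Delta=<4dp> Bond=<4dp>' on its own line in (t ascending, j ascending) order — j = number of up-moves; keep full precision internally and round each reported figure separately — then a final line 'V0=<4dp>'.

(0,0): Delta=1.7192 Bond=-115.9089
(1,0): Delta=0.0000 Bond=0.0000
(1,1): Delta=1.7821 Bond=-167.0054
V0=136.8105

The replicating-portfolio and risk-neutral prices coincide; use p* = (1.33−0.61)/(1.39−0.61) = 0.9231 for the latter.
Terminal payoffs: V(2,0)=0.0000, V(2,1)=0.0000, V(2,2)=284.0187
(1,0): S=89.6700. Δ = (V_up−V_dn)/(S_up−S_dn) = (0.0000−0.0000)/(124.6413−54.6987) = 0.0000. V = [p*·0.0000 + (1−p*)·0.0000]/1.33 = 0.0000. B = V − Δ·S = 0.0000.
(1,1): S=204.3300. Δ = (V_up−V_dn)/(S_up−S_dn) = (284.0187−0.0000)/(284.0187−124.6413) = 1.7821. V = [p*·284.0187 + (1−p*)·0.0000]/1.33 = 197.1211. B = V − Δ·S = -167.0054.
(0,0): S=147.0000. Δ = (V_up−V_dn)/(S_up−S_dn) = (197.1211−0.0000)/(204.3300−89.6700) = 1.7192. V = [p*·197.1211 + (1−p*)·0.0000]/1.33 = 136.8105. B = V − Δ·S = -115.9089.
Check: Δ(0,0)·S0 + B(0,0) = 136.8105 = V0.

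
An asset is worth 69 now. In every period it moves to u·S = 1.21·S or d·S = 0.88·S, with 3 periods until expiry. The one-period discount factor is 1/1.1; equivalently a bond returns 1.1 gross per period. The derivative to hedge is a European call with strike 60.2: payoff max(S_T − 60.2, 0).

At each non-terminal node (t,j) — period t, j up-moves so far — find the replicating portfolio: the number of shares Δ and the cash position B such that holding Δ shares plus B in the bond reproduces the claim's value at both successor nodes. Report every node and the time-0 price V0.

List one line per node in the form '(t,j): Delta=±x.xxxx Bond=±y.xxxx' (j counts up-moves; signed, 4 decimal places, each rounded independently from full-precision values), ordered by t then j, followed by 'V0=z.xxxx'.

(0,0): Delta=0.9469 Bond=-41.1953
(1,0): Delta=0.8007 Bond=-36.4405
(1,1): Delta=1.0000 Bond=-49.7521
(2,0): Delta=0.2526 Bond=-10.7992
(2,1): Delta=1.0000 Bond=-54.7273
(2,2): Delta=1.0000 Bond=-54.7273
V0=24.1376

Risk-neutral probability p* = (R−d)/(u−d) = (1.1−0.88)/(1.21−0.88) = 0.6667.
Payoff layer (t=3): V(3,0)=0.0000, V(3,1)=4.4547, V(3,2)=28.7002, V(3,3)=62.0377
(2,0): S=53.4336. Δ = (V_up−V_dn)/(S_up−S_dn) = (4.4547−0.0000)/(64.6547−47.0216) = 0.2526. V = [p*·4.4547 + (1−p*)·0.0000]/1.1 = 2.6998. B = V − Δ·S = -10.7992.
(2,1): S=73.4712. Δ = (V_up−V_dn)/(S_up−S_dn) = (28.7002−4.4547)/(88.9002−64.6547) = 1.0000. V = [p*·28.7002 + (1−p*)·4.4547]/1.1 = 18.7439. B = V − Δ·S = -54.7273.
(2,2): S=101.0229. Δ = (V_up−V_dn)/(S_up−S_dn) = (62.0377−28.7002)/(122.2377−88.9002) = 1.0000. V = [p*·62.0377 + (1−p*)·28.7002]/1.1 = 46.2956. B = V − Δ·S = -54.7273.
(1,0): S=60.7200. Δ = (V_up−V_dn)/(S_up−S_dn) = (18.7439−2.6998)/(73.4712−53.4336) = 0.8007. V = [p*·18.7439 + (1−p*)·2.6998]/1.1 = 12.1781. B = V − Δ·S = -36.4405.
(1,1): S=83.4900. Δ = (V_up−V_dn)/(S_up−S_dn) = (46.2956−18.7439)/(101.0229−73.4712) = 1.0000. V = [p*·46.2956 + (1−p*)·18.7439]/1.1 = 33.7379. B = V − Δ·S = -49.7521.
(0,0): S=69.0000. Δ = (V_up−V_dn)/(S_up−S_dn) = (33.7379−12.1781)/(83.4900−60.7200) = 0.9469. V = [p*·33.7379 + (1−p*)·12.1781]/1.1 = 24.1376. B = V − Δ·S = -41.1953.
Each (Δ,B) replicates both successor values, so the strategy is self-financing and V0 is arbitrage-free.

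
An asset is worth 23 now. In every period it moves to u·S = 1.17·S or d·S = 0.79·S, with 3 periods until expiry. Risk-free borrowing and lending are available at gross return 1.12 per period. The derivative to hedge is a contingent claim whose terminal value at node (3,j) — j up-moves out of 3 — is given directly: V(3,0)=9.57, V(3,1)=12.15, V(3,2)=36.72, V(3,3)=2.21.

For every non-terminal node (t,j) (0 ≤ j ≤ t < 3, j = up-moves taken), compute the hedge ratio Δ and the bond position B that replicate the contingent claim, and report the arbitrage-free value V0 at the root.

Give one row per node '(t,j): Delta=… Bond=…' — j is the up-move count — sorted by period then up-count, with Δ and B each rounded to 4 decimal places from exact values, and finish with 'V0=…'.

Under the risk-neutral measure, an up-move has probability p* = (R−d)/(u−d) = 0.8684 and values discount at R = 1.12.
Terminal values V(3,·): V(3,0)=9.5700, V(3,1)=12.1500, V(3,2)=36.7200, V(3,3)=2.2100
(2,0): S=14.3543. Δ = (V_up−V_dn)/(S_up−S_dn) = (12.1500−9.5700)/(16.7945−11.3399) = 0.4730. V = [p*·12.1500 + (1−p*)·9.5700]/1.12 = 10.5451. B = V − Δ·S = 3.7556.
(2,1): S=21.2589. Δ = (V_up−V_dn)/(S_up−S_dn) = (36.7200−12.1500)/(24.8729−16.7945) = 3.0415. V = [p*·36.7200 + (1−p*)·12.1500]/1.12 = 29.8992. B = V − Δ·S = -34.7587.
(2,2): S=31.4847. Δ = (V_up−V_dn)/(S_up−S_dn) = (2.2100−36.7200)/(36.8371−24.8729) = -2.8844. V = [p*·2.2100 + (1−p*)·36.7200]/1.12 = 6.0275. B = V − Δ·S = 96.8433.
(1,0): S=18.1700. Δ = (V_up−V_dn)/(S_up−S_dn) = (29.8992−10.5451)/(21.2589−14.3543) = 2.8031. V = [p*·29.8992 + (1−p*)·10.5451]/1.12 = 24.4220. B = V − Δ·S = -26.5098.
(1,1): S=26.9100. Δ = (V_up−V_dn)/(S_up−S_dn) = (6.0275−29.8992)/(31.4847−21.2589) = -2.3345. V = [p*·6.0275 + (1−p*)·29.8992]/1.12 = 8.1862. B = V − Δ·S = 71.0065.
(0,0): S=23.0000. Δ = (V_up−V_dn)/(S_up−S_dn) = (8.1862−24.4220)/(26.9100−18.1700) = -1.8576. V = [p*·8.1862 + (1−p*)·24.4220]/1.12 = 9.2165. B = V − Δ·S = 51.9423.
Each (Δ,B) replicates both successor values, so the strategy is self-financing and V0 is arbitrage-free.

(0,0): Delta=-1.8576 Bond=51.9423
(1,0): Delta=2.8031 Bond=-26.5098
(1,1): Delta=-2.3345 Bond=71.0065
(2,0): Delta=0.4730 Bond=3.7556
(2,1): Delta=3.0415 Bond=-34.7587
(2,2): Delta=-2.8844 Bond=96.8433
V0=9.2165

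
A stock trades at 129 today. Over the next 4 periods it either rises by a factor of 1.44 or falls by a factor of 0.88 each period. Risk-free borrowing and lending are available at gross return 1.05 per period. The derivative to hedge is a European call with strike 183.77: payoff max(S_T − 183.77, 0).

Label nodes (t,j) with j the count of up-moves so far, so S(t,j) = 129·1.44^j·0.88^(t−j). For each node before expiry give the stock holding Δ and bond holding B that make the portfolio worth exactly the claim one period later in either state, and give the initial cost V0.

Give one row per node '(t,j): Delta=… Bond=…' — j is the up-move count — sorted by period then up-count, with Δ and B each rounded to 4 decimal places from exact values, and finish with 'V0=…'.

The replicating-portfolio and risk-neutral prices coincide; use p* = (1.05−0.88)/(1.44−0.88) = 0.3036 for the latter.
At expiry t=4: V(4,0)=0.0000, V(4,1)=0.0000, V(4,2)=23.3777, V(4,3)=155.1989, V(4,4)=370.9064
  t=3,j=0: stock 87.9099 → up 126.5902 (V=0.0000), down 77.3607 (V=0.0000). Price 0.0000; hedge Δ=0.0000, bond B=0.0000.
  t=3,j=1: stock 143.8525 → up 207.1477 (V=23.3777), down 126.5902 (V=0.0000). Price 6.7588; hedge Δ=0.2902, bond B=-34.9870.
  t=3,j=2: stock 235.3951 → up 338.9689 (V=155.1989), down 207.1477 (V=23.3777). Price 60.3760; hedge Δ=1.0000, bond B=-175.0190.
  t=3,j=3: stock 385.1919 → up 554.6764 (V=370.9064), down 338.9689 (V=155.1989). Price 210.1729; hedge Δ=1.0000, bond B=-175.0190.
  t=2,j=0: stock 99.8976 → up 143.8525 (V=6.7588), down 87.9099 (V=0.0000). Price 1.9541; hedge Δ=0.1208, bond B=-10.1153.
  t=2,j=1: stock 163.4688 → up 235.3951 (V=60.3760), down 143.8525 (V=6.7588). Price 21.9386; hedge Δ=0.5857, bond B=-73.8064.
  t=2,j=2: stock 267.4944 → up 385.1919 (V=210.1729), down 235.3951 (V=60.3760). Price 100.8096; hedge Δ=1.0000, bond B=-166.6848.
  t=1,j=0: stock 113.5200 → up 163.4688 (V=21.9386), down 99.8976 (V=1.9541). Price 7.6389; hedge Δ=0.3144, bond B=-28.0477.
  t=1,j=1: stock 185.7600 → up 267.4944 (V=100.8096), down 163.4688 (V=21.9386). Price 43.6967; hedge Δ=0.7582, bond B=-97.1444.
  t=0,j=0: stock 129.0000 → up 185.7600 (V=43.6967), down 113.5200 (V=7.6389). Price 17.7000; hedge Δ=0.4991, bond B=-46.6890.
Self-financing check: at every node Δ·S+B equals the discounted successor values.

(0,0): Delta=0.4991 Bond=-46.6890
(1,0): Delta=0.3144 Bond=-28.0477
(1,1): Delta=0.7582 Bond=-97.1444
(2,0): Delta=0.1208 Bond=-10.1153
(2,1): Delta=0.5857 Bond=-73.8064
(2,2): Delta=1.0000 Bond=-166.6848
(3,0): Delta=0.0000 Bond=0.0000
(3,1): Delta=0.2902 Bond=-34.9870
(3,2): Delta=1.0000 Bond=-175.0190
(3,3): Delta=1.0000 Bond=-175.0190
V0=17.7000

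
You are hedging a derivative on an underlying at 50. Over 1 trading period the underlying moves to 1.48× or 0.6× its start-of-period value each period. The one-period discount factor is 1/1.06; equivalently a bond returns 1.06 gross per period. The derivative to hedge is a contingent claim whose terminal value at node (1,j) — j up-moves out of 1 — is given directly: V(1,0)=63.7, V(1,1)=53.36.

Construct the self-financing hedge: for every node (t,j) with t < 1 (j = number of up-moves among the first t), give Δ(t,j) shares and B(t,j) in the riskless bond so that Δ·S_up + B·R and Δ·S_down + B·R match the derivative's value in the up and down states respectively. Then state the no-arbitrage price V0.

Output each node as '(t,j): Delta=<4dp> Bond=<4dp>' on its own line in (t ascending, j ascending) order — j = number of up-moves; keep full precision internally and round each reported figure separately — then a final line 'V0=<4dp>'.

Under the risk-neutral measure, an up-move has probability p* = (R−d)/(u−d) = 0.5227 and values discount at R = 1.06.
At expiry t=1: V(1,0)=63.7000, V(1,1)=53.3600
Node (0,0) S=50.0000: V=(p*·53.3600+(1−p*)·63.7000)/1.06=54.9953; Δ=(53.3600−63.7000)/(74.0000−30.0000)=-0.2350; B=V−Δ·S=66.7453
Self-financing check: at every node Δ·S+B equals the discounted successor values.

(0,0): Delta=-0.2350 Bond=66.7453
V0=54.9953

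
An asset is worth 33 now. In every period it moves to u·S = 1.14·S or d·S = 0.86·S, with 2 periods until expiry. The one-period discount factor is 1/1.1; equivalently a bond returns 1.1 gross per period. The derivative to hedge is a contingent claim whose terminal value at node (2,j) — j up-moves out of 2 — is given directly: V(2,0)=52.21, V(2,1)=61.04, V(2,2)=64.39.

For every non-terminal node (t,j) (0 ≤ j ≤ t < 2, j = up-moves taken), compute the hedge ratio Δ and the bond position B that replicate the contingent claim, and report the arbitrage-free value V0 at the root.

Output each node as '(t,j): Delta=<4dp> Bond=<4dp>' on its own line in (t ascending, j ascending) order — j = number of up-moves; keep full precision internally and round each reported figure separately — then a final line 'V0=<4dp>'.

No-arbitrage ⇒ martingale measure with p* = (R−d)/(u−d) = 0.8571.
Terminal payoffs: V(2,0)=52.2100, V(2,1)=61.0400, V(2,2)=64.3900
(1,0): S=28.3800. Δ = (V_up−V_dn)/(S_up−S_dn) = (61.0400−52.2100)/(32.3532−24.4068) = 1.1112. V = [p*·61.0400 + (1−p*)·52.2100]/1.1 = 54.3442. B = V − Δ·S = 22.8084.
(1,1): S=37.6200. Δ = (V_up−V_dn)/(S_up−S_dn) = (64.3900−61.0400)/(42.8868−32.3532) = 0.3180. V = [p*·64.3900 + (1−p*)·61.0400]/1.1 = 58.1013. B = V − Δ·S = 46.1370.
(0,0): S=33.0000. Δ = (V_up−V_dn)/(S_up−S_dn) = (58.1013−54.3442)/(37.6200−28.3800) = 0.4066. V = [p*·58.1013 + (1−p*)·54.3442]/1.1 = 52.3314. B = V − Δ·S = 38.9131.
Check: Δ(0,0)·S0 + B(0,0) = 52.3314 = V0.

(0,0): Delta=0.4066 Bond=38.9131
(1,0): Delta=1.1112 Bond=22.8084
(1,1): Delta=0.3180 Bond=46.1370
V0=52.3314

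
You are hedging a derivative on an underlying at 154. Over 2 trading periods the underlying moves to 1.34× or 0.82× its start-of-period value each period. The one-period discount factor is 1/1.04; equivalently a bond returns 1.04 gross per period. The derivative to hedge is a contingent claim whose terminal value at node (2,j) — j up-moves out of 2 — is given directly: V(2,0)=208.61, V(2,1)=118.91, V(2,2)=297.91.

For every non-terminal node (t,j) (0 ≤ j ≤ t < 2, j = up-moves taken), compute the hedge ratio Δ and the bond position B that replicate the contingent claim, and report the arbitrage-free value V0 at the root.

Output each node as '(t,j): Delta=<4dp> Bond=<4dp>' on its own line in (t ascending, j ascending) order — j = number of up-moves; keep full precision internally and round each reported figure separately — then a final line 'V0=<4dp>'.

(0,0): Delta=0.2879 Bond=122.8219
(1,0): Delta=-1.3660 Bond=336.5962
(1,1): Delta=1.6681 Bond=-157.0762
V0=167.1650

Risk-neutral probability p* = (R−d)/(u−d) = (1.04−0.82)/(1.34−0.82) = 0.4231.
Terminal values V(2,·): V(2,0)=208.6100, V(2,1)=118.9100, V(2,2)=297.9100
(1,0): S=126.2800. Δ = (V_up−V_dn)/(S_up−S_dn) = (118.9100−208.6100)/(169.2152−103.5496) = -1.3660. V = [p*·118.9100 + (1−p*)·208.6100]/1.04 = 164.0962. B = V − Δ·S = 336.5962.
(1,1): S=206.3600. Δ = (V_up−V_dn)/(S_up−S_dn) = (297.9100−118.9100)/(276.5224−169.2152) = 1.6681. V = [p*·297.9100 + (1−p*)·118.9100]/1.04 = 187.1546. B = V − Δ·S = -157.0762.
(0,0): S=154.0000. Δ = (V_up−V_dn)/(S_up−S_dn) = (187.1546−164.0962)/(206.3600−126.2800) = 0.2879. V = [p*·187.1546 + (1−p*)·164.0962]/1.04 = 167.1650. B = V − Δ·S = 122.8219.
The time-0 hedge costs 167.1650, which is the no-arbitrage price.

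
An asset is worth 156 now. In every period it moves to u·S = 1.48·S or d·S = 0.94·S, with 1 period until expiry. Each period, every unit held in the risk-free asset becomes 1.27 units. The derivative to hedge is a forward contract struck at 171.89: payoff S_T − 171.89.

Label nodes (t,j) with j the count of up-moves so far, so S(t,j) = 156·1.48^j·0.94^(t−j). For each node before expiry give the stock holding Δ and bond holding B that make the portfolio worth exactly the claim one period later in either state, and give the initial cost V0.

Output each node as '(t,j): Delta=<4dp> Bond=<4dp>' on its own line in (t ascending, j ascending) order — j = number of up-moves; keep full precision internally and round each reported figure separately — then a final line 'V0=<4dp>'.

(0,0): Delta=1.0000 Bond=-135.3465
V0=20.6535

Since d<R<u, set p* = (R−d)/(u−d) = 0.6111; price each node as the discounted p*-expectation of its children.
Terminal payoffs: V(1,0)=-25.2500, V(1,1)=58.9900
  t=0,j=0: stock 156.0000 → up 230.8800 (V=58.9900), down 146.6400 (V=-25.2500). Price 20.6535; hedge Δ=1.0000, bond B=-135.3465.
Root portfolio cost Δ·156+B reproduces V0=20.6535.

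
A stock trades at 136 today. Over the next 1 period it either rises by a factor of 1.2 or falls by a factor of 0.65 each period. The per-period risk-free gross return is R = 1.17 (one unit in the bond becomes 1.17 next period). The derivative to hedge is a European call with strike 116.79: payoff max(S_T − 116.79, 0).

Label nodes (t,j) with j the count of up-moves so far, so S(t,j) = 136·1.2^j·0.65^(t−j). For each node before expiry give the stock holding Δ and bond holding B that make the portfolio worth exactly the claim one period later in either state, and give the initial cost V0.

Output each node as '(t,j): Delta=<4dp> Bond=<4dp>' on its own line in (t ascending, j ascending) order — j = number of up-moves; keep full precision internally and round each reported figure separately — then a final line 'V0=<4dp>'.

Since d<R<u, set p* = (R−d)/(u−d) = 0.9455; price each node as the discounted p*-expectation of its children.
Terminal values V(1,·): V(1,0)=0.0000, V(1,1)=46.4100
(0,0): S=136.0000. Δ = (V_up−V_dn)/(S_up−S_dn) = (46.4100−0.0000)/(163.2000−88.4000) = 0.6205. V = [p*·46.4100 + (1−p*)·0.0000]/1.17 = 37.5030. B = V − Δ·S = -46.8788.
Root portfolio cost Δ·136+B reproduces V0=37.5030.

(0,0): Delta=0.6205 Bond=-46.8788
V0=37.5030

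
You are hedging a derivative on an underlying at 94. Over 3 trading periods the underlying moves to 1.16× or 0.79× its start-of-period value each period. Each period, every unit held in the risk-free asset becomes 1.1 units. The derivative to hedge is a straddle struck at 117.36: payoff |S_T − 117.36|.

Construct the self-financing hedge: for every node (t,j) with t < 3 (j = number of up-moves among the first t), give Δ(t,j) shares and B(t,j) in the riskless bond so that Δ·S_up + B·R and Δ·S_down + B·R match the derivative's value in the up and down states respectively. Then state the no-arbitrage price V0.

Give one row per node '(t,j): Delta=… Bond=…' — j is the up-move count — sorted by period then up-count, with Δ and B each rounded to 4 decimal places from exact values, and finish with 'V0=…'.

(0,0): Delta=-0.0204 Bond=22.0417
(1,0): Delta=-1.0000 Bond=96.9917
(1,1): Delta=0.1087 Bond=10.1660
(2,0): Delta=-1.0000 Bond=106.6909
(2,1): Delta=-1.0000 Bond=106.6909
(2,2): Delta=0.2549 Bond=-7.3029
V0=20.1251

Since d<R<u, set p* = (R−d)/(u−d) = 0.8378; price each node as the discounted p*-expectation of its children.
Payoff layer (t=3): V(3,0)=71.0143, V(3,1)=49.3081, V(3,2)=17.4357, V(3,3)=29.3642
(2,0): S=58.6654. Δ = (V_up−V_dn)/(S_up−S_dn) = (49.3081−71.0143)/(68.0519−46.3457) = -1.0000. V = [p*·49.3081 + (1−p*)·71.0143]/1.1 = 48.0255. B = V − Δ·S = 106.6909.
(2,1): S=86.1416. Δ = (V_up−V_dn)/(S_up−S_dn) = (17.4357−49.3081)/(99.9243−68.0519) = -1.0000. V = [p*·17.4357 + (1−p*)·49.3081]/1.1 = 20.5493. B = V − Δ·S = 106.6909.
(2,2): S=126.4864. Δ = (V_up−V_dn)/(S_up−S_dn) = (29.3642−17.4357)/(146.7242−99.9243) = 0.2549. V = [p*·29.3642 + (1−p*)·17.4357]/1.1 = 24.9363. B = V − Δ·S = -7.3029.
(1,0): S=74.2600. Δ = (V_up−V_dn)/(S_up−S_dn) = (20.5493−48.0255)/(86.1416−58.6654) = -1.0000. V = [p*·20.5493 + (1−p*)·48.0255]/1.1 = 22.7317. B = V − Δ·S = 96.9917.
(1,1): S=109.0400. Δ = (V_up−V_dn)/(S_up−S_dn) = (24.9363−20.5493)/(126.4864−86.1416) = 0.1087. V = [p*·24.9363 + (1−p*)·20.5493]/1.1 = 22.0226. B = V − Δ·S = 10.1660.
(0,0): S=94.0000. Δ = (V_up−V_dn)/(S_up−S_dn) = (22.0226−22.7317)/(109.0400−74.2600) = -0.0204. V = [p*·22.0226 + (1−p*)·22.7317]/1.1 = 20.1251. B = V − Δ·S = 22.0417.
The time-0 hedge costs 20.1251, which is the no-arbitrage price.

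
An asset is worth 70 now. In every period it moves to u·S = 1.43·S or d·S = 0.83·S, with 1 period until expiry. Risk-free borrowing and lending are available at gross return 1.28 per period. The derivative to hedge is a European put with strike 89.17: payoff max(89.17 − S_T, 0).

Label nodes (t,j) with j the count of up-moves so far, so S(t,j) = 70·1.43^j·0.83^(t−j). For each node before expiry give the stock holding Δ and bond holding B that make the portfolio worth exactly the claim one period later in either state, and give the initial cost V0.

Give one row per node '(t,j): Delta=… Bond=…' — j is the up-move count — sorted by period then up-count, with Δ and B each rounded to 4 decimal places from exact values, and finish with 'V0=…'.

No-arbitrage ⇒ martingale measure with p* = (R−d)/(u−d) = 0.7500.
At expiry t=1: V(1,0)=31.0700, V(1,1)=0.0000
Node (0,0) S=70.0000: V=(p*·0.0000+(1−p*)·31.0700)/1.28=6.0684; Δ=(0.0000−31.0700)/(100.1000−58.1000)=-0.7398; B=V−Δ·S=57.8517
The time-0 hedge costs 6.0684, which is the no-arbitrage price.

(0,0): Delta=-0.7398 Bond=57.8517
V0=6.0684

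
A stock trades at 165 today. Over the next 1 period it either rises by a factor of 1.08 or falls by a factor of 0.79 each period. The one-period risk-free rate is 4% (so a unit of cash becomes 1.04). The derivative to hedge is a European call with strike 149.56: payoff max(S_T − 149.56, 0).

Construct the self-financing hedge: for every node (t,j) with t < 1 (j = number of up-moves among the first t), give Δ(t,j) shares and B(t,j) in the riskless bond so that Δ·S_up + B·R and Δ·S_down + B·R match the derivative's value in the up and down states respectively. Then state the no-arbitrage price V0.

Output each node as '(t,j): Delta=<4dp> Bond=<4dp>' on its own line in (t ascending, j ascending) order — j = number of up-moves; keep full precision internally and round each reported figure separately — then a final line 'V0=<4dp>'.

(0,0): Delta=0.5985 Bond=-75.0186
V0=23.7401

Since d<R<u, set p* = (R−d)/(u−d) = 0.8621; price each node as the discounted p*-expectation of its children.
Payoff layer (t=1): V(1,0)=0.0000, V(1,1)=28.6400
  t=0,j=0: stock 165.0000 → up 178.2000 (V=28.6400), down 130.3500 (V=0.0000). Price 23.7401; hedge Δ=0.5985, bond B=-75.0186.
Each (Δ,B) replicates both successor values, so the strategy is self-financing and V0 is arbitrage-free.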